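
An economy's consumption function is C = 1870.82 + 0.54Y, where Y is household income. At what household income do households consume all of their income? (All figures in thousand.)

Y = 4067

At break-even, C = Y: 1870.82 + 0.54Y = Y
0.46Y = 1870.82, so Y = 1870.82/0.46 = 4067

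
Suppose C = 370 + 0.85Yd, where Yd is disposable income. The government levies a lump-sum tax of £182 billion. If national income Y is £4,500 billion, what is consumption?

C = 4040.3

Yd = Y − T = 4500 − 182 = 4318
C = 370 + 0.85(4318) = 370 + 3670.3 = 4040.3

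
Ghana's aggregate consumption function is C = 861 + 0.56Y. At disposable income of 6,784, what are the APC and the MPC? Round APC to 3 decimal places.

MPC = 0.56 (the slope of the consumption function)
C = 861 + 0.56(6784) = 4660.04, so APC = 4660.04/6784 = 0.687

APC = 0.687; MPC = 0.56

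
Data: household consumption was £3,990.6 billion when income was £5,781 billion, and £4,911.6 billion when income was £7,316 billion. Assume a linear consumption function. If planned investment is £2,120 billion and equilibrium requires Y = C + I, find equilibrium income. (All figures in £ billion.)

MPC = (4911.6 − 3990.6)/(7316 − 5781) = 921/1535 = 0.6
a = 3990.6 − 0.6(5781) = 522
Equilibrium: Y = 522 + 0.6Y + 2120
0.4Y = 2642, so Y = 2642/0.4 = 6605

Y = 6605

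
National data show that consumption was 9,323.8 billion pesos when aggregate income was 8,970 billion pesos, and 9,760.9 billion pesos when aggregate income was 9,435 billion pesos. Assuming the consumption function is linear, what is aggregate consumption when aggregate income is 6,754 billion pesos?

MPC = (9760.9 − 9323.8)/(9435 − 8970) = 437.1/465 = 0.94
a = 9323.8 − 0.94(8970) = 9323.8 − 8431.8 = 892
C = 892 + 0.94(6754) = 892 + 6348.76 = 7240.76

C = 7240.76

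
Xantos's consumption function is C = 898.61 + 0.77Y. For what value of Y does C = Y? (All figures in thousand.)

At break-even, C = Y: 898.61 + 0.77Y = Y
0.23Y = 898.61, so Y = 898.61/0.23 = 3907

Y = 3907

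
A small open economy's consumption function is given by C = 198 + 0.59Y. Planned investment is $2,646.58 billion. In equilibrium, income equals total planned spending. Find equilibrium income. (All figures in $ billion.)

Y = C + I = 198 + 0.59Y + 2646.58
Y − 0.59Y = 2844.58
0.41Y = 2844.58, so Y = 2844.58/0.41 = 6938

Y = 6938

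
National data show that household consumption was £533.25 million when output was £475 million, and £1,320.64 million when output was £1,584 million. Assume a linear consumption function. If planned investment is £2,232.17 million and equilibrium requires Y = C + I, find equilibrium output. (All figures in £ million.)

Y = 8373

MPC = (1320.64 − 533.25)/(1584 − 475) = 787.39/1109 = 0.71
a = 533.25 − 0.71(475) = 196
Equilibrium: Y = 196 + 0.71Y + 2232.17
0.29Y = 2428.17, so Y = 2428.17/0.29 = 8373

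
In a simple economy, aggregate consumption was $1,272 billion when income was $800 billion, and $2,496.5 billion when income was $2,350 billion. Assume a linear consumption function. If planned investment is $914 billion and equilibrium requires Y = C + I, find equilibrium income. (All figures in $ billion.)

MPC = (2496.5 − 1272)/(2350 − 800) = 1224.5/1550 = 0.79
a = 1272 − 0.79(800) = 640
Equilibrium: Y = 640 + 0.79Y + 914
0.21Y = 1554, so Y = 1554/0.21 = 7400

Y = 7400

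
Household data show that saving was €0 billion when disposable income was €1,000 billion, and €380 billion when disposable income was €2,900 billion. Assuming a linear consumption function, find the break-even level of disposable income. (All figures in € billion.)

Y = 1000

MPS = ΔS/ΔY = (380 − 0)/(2900 − 1000) = 380/1900 = 0.2
MPC = 1 − MPS = 0.8
From S(1000) = 0: −a + 0.2(1000) = 0, so a = 200 − 0 = 200
Break-even (S = 0): Y = a/MPS = 200/0.2 = 1000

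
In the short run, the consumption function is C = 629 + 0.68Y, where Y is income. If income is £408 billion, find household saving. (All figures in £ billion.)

C = 629 + 0.68(408) = 629 + 277.44 = 906.44
S = Y − C = 408 − 906.44 = -498.44

S = -498.44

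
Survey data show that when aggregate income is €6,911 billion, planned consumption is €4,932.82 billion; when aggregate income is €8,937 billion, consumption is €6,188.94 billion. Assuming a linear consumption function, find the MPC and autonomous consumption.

MPC = ΔC/ΔY = (6188.94 − 4932.82)/(8937 − 6911) = 1256.12/2026 = 0.62
a = C − MPC·Y = 4932.82 − 0.62(6911) = 4932.82 − 4284.82 = 648

MPC = 0.62; a = 648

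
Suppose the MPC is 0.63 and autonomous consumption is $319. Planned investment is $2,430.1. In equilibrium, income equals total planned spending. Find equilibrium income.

Y = C + I = 319 + 0.63Y + 2430.1
Y − 0.63Y = 2749.1
0.37Y = 2749.1, so Y = 2749.1/0.37 = 7430

Y = 7430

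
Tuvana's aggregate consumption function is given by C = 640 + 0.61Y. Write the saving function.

S = Y − C = Y − (640 + 0.61Y) = -640 + (1 − 0.61)Y

S = -640 + 0.39Y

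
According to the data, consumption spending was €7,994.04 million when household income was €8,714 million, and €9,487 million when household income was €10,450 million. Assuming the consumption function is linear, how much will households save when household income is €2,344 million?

S = -171.84

MPC = (9487 − 7994.04)/(10450 − 8714) = 1492.96/1736 = 0.86
a = 7994.04 − 0.86(8714) = 7994.04 − 7494.04 = 500
C = 500 + 0.86(2344) = 2515.84
S = 2344 − 2515.84 = -171.84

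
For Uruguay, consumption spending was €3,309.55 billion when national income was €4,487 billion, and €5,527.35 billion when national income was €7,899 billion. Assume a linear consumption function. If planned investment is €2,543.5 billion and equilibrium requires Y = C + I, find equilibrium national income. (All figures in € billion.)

Y = 8390

MPC = (5527.35 − 3309.55)/(7899 − 4487) = 2217.8/3412 = 0.65
a = 3309.55 − 0.65(4487) = 393
Equilibrium: Y = 393 + 0.65Y + 2543.5
0.35Y = 2936.5, so Y = 2936.5/0.35 = 8390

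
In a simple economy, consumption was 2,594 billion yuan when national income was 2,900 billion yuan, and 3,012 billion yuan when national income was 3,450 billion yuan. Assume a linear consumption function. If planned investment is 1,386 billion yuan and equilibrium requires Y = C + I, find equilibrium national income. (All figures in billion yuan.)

MPC = (3012 − 2594)/(3450 − 2900) = 418/550 = 0.76
a = 2594 − 0.76(2900) = 390
Equilibrium: Y = 390 + 0.76Y + 1386
0.24Y = 1776, so Y = 1776/0.24 = 7400

Y = 7400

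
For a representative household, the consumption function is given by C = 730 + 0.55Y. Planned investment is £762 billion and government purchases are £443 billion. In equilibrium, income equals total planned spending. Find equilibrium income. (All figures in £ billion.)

Y = 4300

Y = C + I + G = 730 + 0.55Y + 762 + 443
Y − 0.55Y = 1935
0.45Y = 1935, so Y = 1935/0.45 = 4300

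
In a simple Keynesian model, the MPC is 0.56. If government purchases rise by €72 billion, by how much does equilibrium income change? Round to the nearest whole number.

ΔY ≈ 164

The multiplier is 1/(1 − MPC) = 1/0.44.
ΔY = 72/0.44 = 163.64 ≈ 164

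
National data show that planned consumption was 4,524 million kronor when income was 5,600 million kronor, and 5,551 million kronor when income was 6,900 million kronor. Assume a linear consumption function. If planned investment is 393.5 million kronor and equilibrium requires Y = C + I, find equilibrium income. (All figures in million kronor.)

MPC = (5551 − 4524)/(6900 − 5600) = 1027/1300 = 0.79
a = 4524 − 0.79(5600) = 100
Equilibrium: Y = 100 + 0.79Y + 393.5
0.21Y = 493.5, so Y = 493.5/0.21 = 2350

Y = 2350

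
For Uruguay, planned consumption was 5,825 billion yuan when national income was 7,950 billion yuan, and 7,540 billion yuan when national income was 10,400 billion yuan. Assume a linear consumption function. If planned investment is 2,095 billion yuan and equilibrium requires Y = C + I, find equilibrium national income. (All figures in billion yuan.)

Y = 7850

MPC = (7540 − 5825)/(10400 − 7950) = 1715/2450 = 0.7
a = 5825 − 0.7(7950) = 260
Equilibrium: Y = 260 + 0.7Y + 2095
0.3Y = 2355, so Y = 2355/0.3 = 7850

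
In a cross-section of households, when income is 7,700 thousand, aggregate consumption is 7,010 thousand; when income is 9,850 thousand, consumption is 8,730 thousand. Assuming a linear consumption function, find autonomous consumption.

MPC = ΔC/ΔY = (8730 − 7010)/(9850 − 7700) = 1720/2150 = 0.8
a = C − MPC·Y = 7010 − 0.8(7700) = 7010 − 6160 = 850

a = 850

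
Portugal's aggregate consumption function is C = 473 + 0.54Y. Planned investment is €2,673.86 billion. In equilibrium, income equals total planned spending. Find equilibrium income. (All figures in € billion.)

Y = C + I = 473 + 0.54Y + 2673.86
Y − 0.54Y = 3146.86
0.46Y = 3146.86, so Y = 3146.86/0.46 = 6841

Y = 6841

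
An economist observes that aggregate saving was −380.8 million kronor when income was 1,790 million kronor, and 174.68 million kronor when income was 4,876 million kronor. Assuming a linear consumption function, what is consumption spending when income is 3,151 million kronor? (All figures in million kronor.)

C = 3286.82

MPS = ΔS/ΔY = (174.68 − (-380.8))/(4876 − 1790) = 555.48/3086 = 0.18
MPC = 1 − MPS = 0.82
Autonomous saving = -380.8 − 0.18(1790) = -703, so a = 703
C = 703 + 0.82(3151) = 703 + 2583.82 = 3286.82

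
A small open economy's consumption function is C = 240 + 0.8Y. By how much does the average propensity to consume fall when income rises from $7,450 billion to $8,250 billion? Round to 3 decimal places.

At Y = 7450: C = 240 + 0.8(7450) = 6200, APC = 6200/7450 = 0.8322
At Y = 8250: C = 6840, APC = 6840/8250 = 0.8291
Fall in APC = 0.8322 − 0.8291 = 0.0031 ≈ 0.003

ΔAPC = 0.003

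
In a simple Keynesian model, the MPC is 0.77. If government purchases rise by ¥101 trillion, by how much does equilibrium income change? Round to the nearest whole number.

The multiplier is 1/(1 − MPC) = 1/0.23.
ΔY = 101/0.23 = 439.13 ≈ 439

ΔY ≈ 439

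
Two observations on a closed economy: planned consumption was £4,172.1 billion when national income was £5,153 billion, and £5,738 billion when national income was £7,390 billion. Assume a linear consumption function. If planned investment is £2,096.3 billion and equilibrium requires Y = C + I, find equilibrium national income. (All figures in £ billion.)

Y = 8871

MPC = (5738 − 4172.1)/(7390 − 5153) = 1565.9/2237 = 0.7
a = 4172.1 − 0.7(5153) = 565
Equilibrium: Y = 565 + 0.7Y + 2096.3
0.3Y = 2661.3, so Y = 2661.3/0.3 = 8871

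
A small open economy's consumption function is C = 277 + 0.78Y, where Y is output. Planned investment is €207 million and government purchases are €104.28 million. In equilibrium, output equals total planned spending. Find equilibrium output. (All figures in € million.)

Y = 2674

Y = C + I + G = 277 + 0.78Y + 207 + 104.28
Y − 0.78Y = 588.28
0.22Y = 588.28, so Y = 588.28/0.22 = 2674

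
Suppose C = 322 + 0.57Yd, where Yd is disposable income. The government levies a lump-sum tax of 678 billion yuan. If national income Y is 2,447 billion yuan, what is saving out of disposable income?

Yd = Y − T = 2447 − 678 = 1769
C = 322 + 0.57(1769) = 322 + 1008.33 = 1330.33
S = Yd − C = 1769 − 1330.33 = 438.67

S = 438.67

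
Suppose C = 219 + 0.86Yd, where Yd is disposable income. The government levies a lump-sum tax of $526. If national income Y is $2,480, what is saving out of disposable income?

S = 54.56

Yd = Y − T = 2480 − 526 = 1954
C = 219 + 0.86(1954) = 219 + 1680.44 = 1899.44
S = Yd − C = 1954 − 1899.44 = 54.56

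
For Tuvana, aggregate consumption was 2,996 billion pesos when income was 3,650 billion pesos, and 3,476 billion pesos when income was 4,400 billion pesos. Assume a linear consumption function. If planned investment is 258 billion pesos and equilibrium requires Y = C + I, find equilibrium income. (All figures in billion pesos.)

Y = 2550

MPC = (3476 − 2996)/(4400 − 3650) = 480/750 = 0.64
a = 2996 − 0.64(3650) = 660
Equilibrium: Y = 660 + 0.64Y + 258
0.36Y = 918, so Y = 918/0.36 = 2550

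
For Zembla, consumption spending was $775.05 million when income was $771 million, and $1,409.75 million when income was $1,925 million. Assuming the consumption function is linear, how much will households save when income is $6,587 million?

MPC = (1409.75 − 775.05)/(1925 − 771) = 634.7/1154 = 0.55
a = 775.05 − 0.55(771) = 775.05 − 424.05 = 351
C = 351 + 0.55(6587) = 3973.85
S = 6587 − 3973.85 = 2613.15

S = 2613.15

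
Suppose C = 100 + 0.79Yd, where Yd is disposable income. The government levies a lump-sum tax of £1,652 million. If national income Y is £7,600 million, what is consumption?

Yd = Y − T = 7600 − 1652 = 5948
C = 100 + 0.79(5948) = 100 + 4698.92 = 4798.92

C = 4798.92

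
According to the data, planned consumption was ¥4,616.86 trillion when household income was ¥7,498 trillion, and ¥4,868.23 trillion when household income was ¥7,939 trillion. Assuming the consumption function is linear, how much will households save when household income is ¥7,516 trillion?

S = 2888.88

MPC = (4868.23 − 4616.86)/(7939 − 7498) = 251.37/441 = 0.57
a = 4616.86 − 0.57(7498) = 4616.86 − 4273.86 = 343
C = 343 + 0.57(7516) = 4627.12
S = 7516 − 4627.12 = 2888.88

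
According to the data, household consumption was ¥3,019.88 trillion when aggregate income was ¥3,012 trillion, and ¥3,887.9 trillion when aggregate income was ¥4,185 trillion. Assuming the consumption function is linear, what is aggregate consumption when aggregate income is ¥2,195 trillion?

C = 2415.3

MPC = (3887.9 − 3019.88)/(4185 − 3012) = 868.02/1173 = 0.74
a = 3019.88 − 0.74(3012) = 3019.88 − 2228.88 = 791
C = 791 + 0.74(2195) = 791 + 1624.3 = 2415.3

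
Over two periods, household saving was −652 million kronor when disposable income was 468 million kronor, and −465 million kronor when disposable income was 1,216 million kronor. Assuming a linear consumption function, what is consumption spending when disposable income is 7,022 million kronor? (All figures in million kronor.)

C = 6035.5

MPS = ΔS/ΔY = (-465 − (-652))/(1216 − 468) = 187/748 = 0.25
MPC = 1 − MPS = 0.75
Autonomous saving = -652 − 0.25(468) = -769, so a = 769
C = 769 + 0.75(7022) = 769 + 5266.5 = 6035.5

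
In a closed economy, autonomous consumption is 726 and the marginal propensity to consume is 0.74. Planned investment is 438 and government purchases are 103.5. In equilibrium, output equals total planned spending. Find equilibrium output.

Y = C + I + G = 726 + 0.74Y + 438 + 103.5
Y − 0.74Y = 1267.5
0.26Y = 1267.5, so Y = 1267.5/0.26 = 4875

Y = 4875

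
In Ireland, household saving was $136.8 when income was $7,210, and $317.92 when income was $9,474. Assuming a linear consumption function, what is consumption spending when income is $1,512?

MPS = ΔS/ΔY = (317.92 − 136.8)/(9474 − 7210) = 181.12/2264 = 0.08
MPC = 1 − MPS = 0.92
Autonomous saving = 136.8 − 0.08(7210) = -440, so a = 440
C = 440 + 0.92(1512) = 440 + 1391.04 = 1831.04

C = 1831.04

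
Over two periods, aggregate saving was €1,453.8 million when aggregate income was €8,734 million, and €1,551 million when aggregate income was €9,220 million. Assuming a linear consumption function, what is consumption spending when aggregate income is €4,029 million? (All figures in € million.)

MPS = ΔS/ΔY = (1551 − 1453.8)/(9220 − 8734) = 97.2/486 = 0.2
MPC = 1 − MPS = 0.8
Autonomous saving = 1453.8 − 0.2(8734) = -293, so a = 293
C = 293 + 0.8(4029) = 293 + 3223.2 = 3516.2

C = 3516.2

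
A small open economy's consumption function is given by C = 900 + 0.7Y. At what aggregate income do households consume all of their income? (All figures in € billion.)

At break-even, C = Y: 900 + 0.7Y = Y
0.3Y = 900, so Y = 900/0.3 = 3000

Y = 3000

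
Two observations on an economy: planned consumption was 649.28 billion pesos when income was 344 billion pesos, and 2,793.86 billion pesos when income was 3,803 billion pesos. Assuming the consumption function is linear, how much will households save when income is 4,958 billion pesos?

S = 1448.04

MPC = (2793.86 − 649.28)/(3803 − 344) = 2144.58/3459 = 0.62
a = 649.28 − 0.62(344) = 649.28 − 213.28 = 436
C = 436 + 0.62(4958) = 3509.96
S = 4958 − 3509.96 = 1448.04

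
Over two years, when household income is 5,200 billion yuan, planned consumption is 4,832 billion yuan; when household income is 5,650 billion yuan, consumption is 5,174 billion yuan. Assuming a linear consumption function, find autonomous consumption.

MPC = ΔC/ΔY = (5174 − 4832)/(5650 − 5200) = 342/450 = 0.76
a = C − MPC·Y = 4832 − 0.76(5200) = 4832 − 3952 = 880

a = 880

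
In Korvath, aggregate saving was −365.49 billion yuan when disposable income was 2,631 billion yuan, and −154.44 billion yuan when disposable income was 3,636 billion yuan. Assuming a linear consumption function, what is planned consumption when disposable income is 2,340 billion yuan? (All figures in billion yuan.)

C = 2766.6

MPS = ΔS/ΔY = (-154.44 − (-365.49))/(3636 − 2631) = 211.05/1005 = 0.21
MPC = 1 − MPS = 0.79
Autonomous saving = -365.49 − 0.21(2631) = -918, so a = 918
C = 918 + 0.79(2340) = 918 + 1848.6 = 2766.6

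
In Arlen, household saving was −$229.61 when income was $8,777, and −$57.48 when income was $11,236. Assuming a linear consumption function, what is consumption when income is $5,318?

MPS = ΔS/ΔY = (-57.48 − (-229.61))/(11236 − 8777) = 172.13/2459 = 0.07
MPC = 1 − MPS = 0.93
Autonomous saving = -229.61 − 0.07(8777) = -844, so a = 844
C = 844 + 0.93(5318) = 844 + 4945.74 = 5789.74

C = 5789.74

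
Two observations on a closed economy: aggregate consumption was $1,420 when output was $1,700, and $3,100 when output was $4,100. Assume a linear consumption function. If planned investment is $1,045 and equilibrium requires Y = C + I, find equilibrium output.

Y = 4250

MPC = (3100 − 1420)/(4100 − 1700) = 1680/2400 = 0.7
a = 1420 − 0.7(1700) = 230
Equilibrium: Y = 230 + 0.7Y + 1045
0.3Y = 1275, so Y = 1275/0.3 = 4250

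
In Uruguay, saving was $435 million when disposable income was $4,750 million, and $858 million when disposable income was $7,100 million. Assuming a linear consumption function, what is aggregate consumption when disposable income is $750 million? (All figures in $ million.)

C = 1035

MPS = ΔS/ΔY = (858 − 435)/(7100 − 4750) = 423/2350 = 0.18
MPC = 1 − MPS = 0.82
Autonomous saving = 435 − 0.18(4750) = -420, so a = 420
C = 420 + 0.82(750) = 420 + 615 = 1035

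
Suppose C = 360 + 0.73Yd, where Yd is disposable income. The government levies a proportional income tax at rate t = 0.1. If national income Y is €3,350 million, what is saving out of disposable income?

S = 454.05

Yd = (1 − 0.1)(3350) = 0.9(3350) = 3015
C = 360 + 0.73(3015) = 360 + 2200.95 = 2560.95
S = Yd − C = 3015 − 2560.95 = 454.05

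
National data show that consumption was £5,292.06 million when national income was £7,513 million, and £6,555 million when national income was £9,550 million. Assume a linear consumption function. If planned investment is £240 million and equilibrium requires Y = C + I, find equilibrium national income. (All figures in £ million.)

MPC = (6555 − 5292.06)/(9550 − 7513) = 1262.94/2037 = 0.62
a = 5292.06 − 0.62(7513) = 634
Equilibrium: Y = 634 + 0.62Y + 240
0.38Y = 874, so Y = 874/0.38 = 2300

Y = 2300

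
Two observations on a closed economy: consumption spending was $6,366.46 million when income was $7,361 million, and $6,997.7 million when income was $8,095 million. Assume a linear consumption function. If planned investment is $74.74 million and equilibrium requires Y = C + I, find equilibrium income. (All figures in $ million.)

Y = 791

MPC = (6997.7 − 6366.46)/(8095 − 7361) = 631.24/734 = 0.86
a = 6366.46 − 0.86(7361) = 36
Equilibrium: Y = 36 + 0.86Y + 74.74
0.14Y = 110.74, so Y = 110.74/0.14 = 791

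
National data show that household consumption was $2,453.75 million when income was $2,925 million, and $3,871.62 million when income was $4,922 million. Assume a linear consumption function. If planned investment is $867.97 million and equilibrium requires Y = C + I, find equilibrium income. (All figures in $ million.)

MPC = (3871.62 − 2453.75)/(4922 − 2925) = 1417.87/1997 = 0.71
a = 2453.75 − 0.71(2925) = 377
Equilibrium: Y = 377 + 0.71Y + 867.97
0.29Y = 1244.97, so Y = 1244.97/0.29 = 4293

Y = 4293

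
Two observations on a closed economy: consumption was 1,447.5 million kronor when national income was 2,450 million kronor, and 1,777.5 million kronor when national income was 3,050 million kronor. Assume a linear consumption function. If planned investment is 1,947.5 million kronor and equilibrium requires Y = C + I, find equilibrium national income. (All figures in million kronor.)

Y = 4550

MPC = (1777.5 − 1447.5)/(3050 − 2450) = 330/600 = 0.55
a = 1447.5 − 0.55(2450) = 100
Equilibrium: Y = 100 + 0.55Y + 1947.5
0.45Y = 2047.5, so Y = 2047.5/0.45 = 4550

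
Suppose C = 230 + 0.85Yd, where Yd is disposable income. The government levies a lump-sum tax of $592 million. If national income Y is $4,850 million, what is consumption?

Yd = Y − T = 4850 − 592 = 4258
C = 230 + 0.85(4258) = 230 + 3619.3 = 3849.3

C = 3849.3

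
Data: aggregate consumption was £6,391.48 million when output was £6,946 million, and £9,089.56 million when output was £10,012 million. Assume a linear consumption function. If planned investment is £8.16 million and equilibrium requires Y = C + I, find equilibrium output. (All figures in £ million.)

MPC = (9089.56 − 6391.48)/(10012 − 6946) = 2698.08/3066 = 0.88
a = 6391.48 − 0.88(6946) = 279
Equilibrium: Y = 279 + 0.88Y + 8.16
0.12Y = 287.16, so Y = 287.16/0.12 = 2393

Y = 2393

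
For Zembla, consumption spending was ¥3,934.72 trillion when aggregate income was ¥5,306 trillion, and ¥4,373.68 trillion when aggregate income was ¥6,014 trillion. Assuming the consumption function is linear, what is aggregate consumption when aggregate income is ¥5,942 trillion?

MPC = (4373.68 − 3934.72)/(6014 − 5306) = 438.96/708 = 0.62
a = 3934.72 − 0.62(5306) = 3934.72 − 3289.72 = 645
C = 645 + 0.62(5942) = 645 + 3684.04 = 4329.04

C = 4329.04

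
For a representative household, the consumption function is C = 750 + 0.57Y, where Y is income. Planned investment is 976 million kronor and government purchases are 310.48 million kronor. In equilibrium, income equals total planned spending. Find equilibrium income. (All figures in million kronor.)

Y = 4736

Y = C + I + G = 750 + 0.57Y + 976 + 310.48
Y − 0.57Y = 2036.48
0.43Y = 2036.48, so Y = 2036.48/0.43 = 4736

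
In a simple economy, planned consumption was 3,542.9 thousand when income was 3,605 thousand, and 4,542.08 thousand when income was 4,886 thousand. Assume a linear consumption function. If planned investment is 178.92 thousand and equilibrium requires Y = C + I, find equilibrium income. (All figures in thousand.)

MPC = (4542.08 − 3542.9)/(4886 − 3605) = 999.18/1281 = 0.78
a = 3542.9 − 0.78(3605) = 731
Equilibrium: Y = 731 + 0.78Y + 178.92
0.22Y = 909.92, so Y = 909.92/0.22 = 4136

Y = 4136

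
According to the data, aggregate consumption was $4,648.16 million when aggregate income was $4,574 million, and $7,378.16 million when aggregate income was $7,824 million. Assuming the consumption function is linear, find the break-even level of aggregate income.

Y = 5037.5

MPC = (7378.16 − 4648.16)/(7824 − 4574) = 2730/3250 = 0.84
a = 4648.16 − 0.84(4574) = 4648.16 − 3842.16 = 806
Break-even: Y = a/(1−MPC) = 806/0.16 = 5037.5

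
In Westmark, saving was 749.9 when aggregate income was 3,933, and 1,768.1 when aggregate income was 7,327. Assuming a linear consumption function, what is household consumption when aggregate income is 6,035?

MPS = ΔS/ΔY = (1768.1 − 749.9)/(7327 − 3933) = 1018.2/3394 = 0.3
MPC = 1 − MPS = 0.7
Autonomous saving = 749.9 − 0.3(3933) = -430, so a = 430
C = 430 + 0.7(6035) = 430 + 4224.5 = 4654.5

C = 4654.5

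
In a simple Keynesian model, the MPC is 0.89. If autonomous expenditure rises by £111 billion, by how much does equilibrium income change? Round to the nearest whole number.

The multiplier is 1/(1 − MPC) = 1/0.11.
ΔY = 111/0.11 = 1009.09 ≈ 1009

ΔY ≈ 1009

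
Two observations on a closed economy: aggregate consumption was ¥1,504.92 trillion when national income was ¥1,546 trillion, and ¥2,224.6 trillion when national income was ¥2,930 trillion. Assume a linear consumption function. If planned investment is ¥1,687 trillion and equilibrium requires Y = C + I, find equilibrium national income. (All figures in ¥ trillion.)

MPC = (2224.6 − 1504.92)/(2930 − 1546) = 719.68/1384 = 0.52
a = 1504.92 − 0.52(1546) = 701
Equilibrium: Y = 701 + 0.52Y + 1687
0.48Y = 2388, so Y = 2388/0.48 = 4975

Y = 4975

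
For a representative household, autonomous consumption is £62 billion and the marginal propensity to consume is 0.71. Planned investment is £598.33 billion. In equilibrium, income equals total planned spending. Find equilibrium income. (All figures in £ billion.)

Y = C + I = 62 + 0.71Y + 598.33
Y − 0.71Y = 660.33
0.29Y = 660.33, so Y = 660.33/0.29 = 2277

Y = 2277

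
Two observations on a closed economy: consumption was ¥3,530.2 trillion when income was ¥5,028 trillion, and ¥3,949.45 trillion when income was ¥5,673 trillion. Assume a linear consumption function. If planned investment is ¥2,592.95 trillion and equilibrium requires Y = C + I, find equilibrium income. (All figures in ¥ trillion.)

MPC = (3949.45 − 3530.2)/(5673 − 5028) = 419.25/645 = 0.65
a = 3530.2 − 0.65(5028) = 262
Equilibrium: Y = 262 + 0.65Y + 2592.95
0.35Y = 2854.95, so Y = 2854.95/0.35 = 8157

Y = 8157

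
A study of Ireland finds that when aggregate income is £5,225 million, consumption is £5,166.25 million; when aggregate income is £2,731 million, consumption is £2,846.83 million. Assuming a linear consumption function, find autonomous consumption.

a = 307

MPC = ΔC/ΔY = (5166.25 − 2846.83)/(5225 − 2731) = 2319.42/2494 = 0.93
a = C − MPC·Y = 2846.83 − 0.93(2731) = 2846.83 − 2539.83 = 307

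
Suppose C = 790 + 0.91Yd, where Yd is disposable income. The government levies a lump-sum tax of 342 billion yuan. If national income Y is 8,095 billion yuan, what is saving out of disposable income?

Yd = Y − T = 8095 − 342 = 7753
C = 790 + 0.91(7753) = 790 + 7055.23 = 7845.23
S = Yd − C = 7753 − 7845.23 = -92.23

S = -92.23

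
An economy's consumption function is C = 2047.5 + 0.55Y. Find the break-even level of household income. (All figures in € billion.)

Y = 4550

At break-even, C = Y: 2047.5 + 0.55Y = Y
0.45Y = 2047.5, so Y = 2047.5/0.45 = 4550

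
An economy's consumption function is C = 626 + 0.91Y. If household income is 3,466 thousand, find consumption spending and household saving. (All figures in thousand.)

C = 626 + 0.91(3466) = 626 + 3154.06 = 3780.06
S = Y − C = 3466 − 3780.06 = -314.06

C = 3780.06; S = -314.06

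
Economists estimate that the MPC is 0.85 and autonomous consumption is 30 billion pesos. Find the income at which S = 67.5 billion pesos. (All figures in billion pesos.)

Y = 650

S = Y − C = -30 + 0.15Y
-30 + 0.15Y = 67.5, so 0.15Y = 97.5 and Y = 650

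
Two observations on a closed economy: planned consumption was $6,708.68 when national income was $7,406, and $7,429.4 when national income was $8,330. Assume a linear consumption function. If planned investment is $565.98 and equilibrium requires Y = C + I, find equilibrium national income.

MPC = (7429.4 − 6708.68)/(8330 − 7406) = 720.72/924 = 0.78
a = 6708.68 − 0.78(7406) = 932
Equilibrium: Y = 932 + 0.78Y + 565.98
0.22Y = 1497.98, so Y = 1497.98/0.22 = 6809

Y = 6809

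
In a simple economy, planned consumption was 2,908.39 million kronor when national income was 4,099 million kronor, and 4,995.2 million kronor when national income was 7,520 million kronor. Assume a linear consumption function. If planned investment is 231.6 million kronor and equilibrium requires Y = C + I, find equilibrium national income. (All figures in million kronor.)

MPC = (4995.2 − 2908.39)/(7520 − 4099) = 2086.81/3421 = 0.61
a = 2908.39 − 0.61(4099) = 408
Equilibrium: Y = 408 + 0.61Y + 231.6
0.39Y = 639.6, so Y = 639.6/0.39 = 1640

Y = 1640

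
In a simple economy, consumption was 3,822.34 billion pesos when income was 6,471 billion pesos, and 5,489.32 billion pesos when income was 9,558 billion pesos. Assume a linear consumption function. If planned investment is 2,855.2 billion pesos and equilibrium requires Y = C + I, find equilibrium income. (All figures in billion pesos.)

MPC = (5489.32 − 3822.34)/(9558 − 6471) = 1666.98/3087 = 0.54
a = 3822.34 − 0.54(6471) = 328
Equilibrium: Y = 328 + 0.54Y + 2855.2
0.46Y = 3183.2, so Y = 3183.2/0.46 = 6920

Y = 6920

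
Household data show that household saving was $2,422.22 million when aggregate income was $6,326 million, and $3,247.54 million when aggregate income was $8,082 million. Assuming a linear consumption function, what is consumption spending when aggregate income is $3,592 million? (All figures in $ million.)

C = 2454.76

MPS = ΔS/ΔY = (3247.54 − 2422.22)/(8082 − 6326) = 825.32/1756 = 0.47
MPC = 1 − MPS = 0.53
Autonomous saving = 2422.22 − 0.47(6326) = -551, so a = 551
C = 551 + 0.53(3592) = 551 + 1903.76 = 2454.76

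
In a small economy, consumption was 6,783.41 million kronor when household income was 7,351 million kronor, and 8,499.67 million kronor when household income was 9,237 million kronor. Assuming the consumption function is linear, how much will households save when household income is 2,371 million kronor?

S = 119.39

MPC = (8499.67 − 6783.41)/(9237 − 7351) = 1716.26/1886 = 0.91
a = 6783.41 − 0.91(7351) = 6783.41 − 6689.41 = 94
C = 94 + 0.91(2371) = 2251.61
S = 2371 − 2251.61 = 119.39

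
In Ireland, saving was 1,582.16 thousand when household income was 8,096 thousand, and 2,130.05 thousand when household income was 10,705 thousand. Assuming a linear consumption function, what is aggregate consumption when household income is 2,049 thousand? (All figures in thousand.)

C = 1736.71

MPS = ΔS/ΔY = (2130.05 − 1582.16)/(10705 − 8096) = 547.89/2609 = 0.21
MPC = 1 − MPS = 0.79
Autonomous saving = 1582.16 − 0.21(8096) = -118, so a = 118
C = 118 + 0.79(2049) = 118 + 1618.71 = 1736.71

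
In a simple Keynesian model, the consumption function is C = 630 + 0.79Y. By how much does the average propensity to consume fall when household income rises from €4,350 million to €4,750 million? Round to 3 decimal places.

At Y = 4350: C = 630 + 0.79(4350) = 4066.5, APC = 4066.5/4350 = 0.9348
At Y = 4750: C = 4382.5, APC = 4382.5/4750 = 0.9226
Fall in APC = 0.9348 − 0.9226 = 0.0122 ≈ 0.012

ΔAPC = 0.012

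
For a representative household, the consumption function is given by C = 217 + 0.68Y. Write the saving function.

S = -217 + 0.32Y

S = Y − C = Y − (217 + 0.68Y) = -217 + (1 − 0.68)Y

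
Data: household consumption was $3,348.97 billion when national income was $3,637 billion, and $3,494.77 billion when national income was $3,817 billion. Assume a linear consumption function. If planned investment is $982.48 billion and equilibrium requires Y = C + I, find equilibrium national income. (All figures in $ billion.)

MPC = (3494.77 − 3348.97)/(3817 − 3637) = 145.8/180 = 0.81
a = 3348.97 − 0.81(3637) = 403
Equilibrium: Y = 403 + 0.81Y + 982.48
0.19Y = 1385.48, so Y = 1385.48/0.19 = 7292

Y = 7292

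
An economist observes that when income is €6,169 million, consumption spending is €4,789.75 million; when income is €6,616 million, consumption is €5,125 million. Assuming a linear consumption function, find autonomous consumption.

a = 163

MPC = ΔC/ΔY = (5125 − 4789.75)/(6616 − 6169) = 335.25/447 = 0.75
a = C − MPC·Y = 4789.75 − 0.75(6169) = 4789.75 − 4626.75 = 163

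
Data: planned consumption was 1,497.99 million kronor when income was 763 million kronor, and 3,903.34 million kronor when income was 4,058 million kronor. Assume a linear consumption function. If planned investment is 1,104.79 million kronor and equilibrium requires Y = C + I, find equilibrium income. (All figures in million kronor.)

MPC = (3903.34 − 1497.99)/(4058 − 763) = 2405.35/3295 = 0.73
a = 1497.99 − 0.73(763) = 941
Equilibrium: Y = 941 + 0.73Y + 1104.79
0.27Y = 2045.79, so Y = 2045.79/0.27 = 7577

Y = 7577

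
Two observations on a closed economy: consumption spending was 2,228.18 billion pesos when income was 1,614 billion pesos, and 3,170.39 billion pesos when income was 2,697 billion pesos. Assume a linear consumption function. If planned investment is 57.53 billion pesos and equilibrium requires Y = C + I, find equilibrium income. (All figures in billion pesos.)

Y = 6781

MPC = (3170.39 − 2228.18)/(2697 − 1614) = 942.21/1083 = 0.87
a = 2228.18 − 0.87(1614) = 824
Equilibrium: Y = 824 + 0.87Y + 57.53
0.13Y = 881.53, so Y = 881.53/0.13 = 6781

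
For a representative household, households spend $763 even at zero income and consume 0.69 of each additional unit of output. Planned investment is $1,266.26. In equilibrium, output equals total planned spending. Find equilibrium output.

Y = 6546

Y = C + I = 763 + 0.69Y + 1266.26
Y − 0.69Y = 2029.26
0.31Y = 2029.26, so Y = 2029.26/0.31 = 6546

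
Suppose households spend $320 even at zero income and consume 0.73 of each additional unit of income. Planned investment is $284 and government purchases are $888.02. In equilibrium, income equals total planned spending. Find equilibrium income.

Y = C + I + G = 320 + 0.73Y + 284 + 888.02
Y − 0.73Y = 1492.02
0.27Y = 1492.02, so Y = 1492.02/0.27 = 5526

Y = 5526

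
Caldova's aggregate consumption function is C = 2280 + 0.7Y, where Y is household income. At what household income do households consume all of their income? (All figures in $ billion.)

Y = 7600

At break-even, C = Y: 2280 + 0.7Y = Y
0.3Y = 2280, so Y = 2280/0.3 = 7600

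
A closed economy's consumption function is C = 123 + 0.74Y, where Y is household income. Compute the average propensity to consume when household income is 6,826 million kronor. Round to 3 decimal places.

APC = 0.758

C = 123 + 0.74(6826) = 5174.24
APC = C/Y = 5174.24/6826 = 0.758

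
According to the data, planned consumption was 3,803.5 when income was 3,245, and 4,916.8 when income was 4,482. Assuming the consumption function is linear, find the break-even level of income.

MPC = (4916.8 − 3803.5)/(4482 − 3245) = 1113.3/1237 = 0.9
a = 3803.5 − 0.9(3245) = 3803.5 − 2920.5 = 883
Break-even: Y = a/(1−MPC) = 883/0.1 = 8830

Y = 8830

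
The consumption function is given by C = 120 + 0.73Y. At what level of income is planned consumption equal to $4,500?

120 + 0.73Y = 4500
0.73Y = 4380, so Y = 4380/0.73 = 6000

Y = 6000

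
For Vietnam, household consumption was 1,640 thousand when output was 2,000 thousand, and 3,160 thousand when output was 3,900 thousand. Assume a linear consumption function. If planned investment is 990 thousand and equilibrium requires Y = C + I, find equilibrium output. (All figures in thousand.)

MPC = (3160 − 1640)/(3900 − 2000) = 1520/1900 = 0.8
a = 1640 − 0.8(2000) = 40
Equilibrium: Y = 40 + 0.8Y + 990
0.2Y = 1030, so Y = 1030/0.2 = 5150

Y = 5150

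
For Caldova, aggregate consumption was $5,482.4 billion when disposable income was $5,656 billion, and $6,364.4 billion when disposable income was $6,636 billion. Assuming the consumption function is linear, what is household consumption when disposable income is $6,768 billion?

MPC = (6364.4 − 5482.4)/(6636 − 5656) = 882/980 = 0.9
a = 5482.4 − 0.9(5656) = 5482.4 − 5090.4 = 392
C = 392 + 0.9(6768) = 392 + 6091.2 = 6483.2

C = 6483.2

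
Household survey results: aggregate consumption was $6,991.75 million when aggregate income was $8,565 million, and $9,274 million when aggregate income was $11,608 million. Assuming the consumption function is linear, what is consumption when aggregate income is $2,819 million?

MPC = (9274 − 6991.75)/(11608 − 8565) = 2282.25/3043 = 0.75
a = 6991.75 − 0.75(8565) = 6991.75 − 6423.75 = 568
C = 568 + 0.75(2819) = 568 + 2114.25 = 2682.25

C = 2682.25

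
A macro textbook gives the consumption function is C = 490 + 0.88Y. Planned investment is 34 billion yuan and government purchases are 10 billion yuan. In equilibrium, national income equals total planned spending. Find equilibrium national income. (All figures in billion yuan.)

Y = C + I + G = 490 + 0.88Y + 34 + 10
Y − 0.88Y = 534
0.12Y = 534, so Y = 534/0.12 = 4450

Y = 4450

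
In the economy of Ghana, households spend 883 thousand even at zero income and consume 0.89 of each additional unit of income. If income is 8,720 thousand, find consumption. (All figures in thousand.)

C = 883 + 0.89(8720) = 883 + 7760.8 = 8643.8

C = 8643.8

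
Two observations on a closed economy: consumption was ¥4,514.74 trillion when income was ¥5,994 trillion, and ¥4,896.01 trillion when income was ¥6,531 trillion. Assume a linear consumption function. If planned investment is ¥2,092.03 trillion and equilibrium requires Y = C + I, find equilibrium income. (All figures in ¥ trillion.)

MPC = (4896.01 − 4514.74)/(6531 − 5994) = 381.27/537 = 0.71
a = 4514.74 − 0.71(5994) = 259
Equilibrium: Y = 259 + 0.71Y + 2092.03
0.29Y = 2351.03, so Y = 2351.03/0.29 = 8107

Y = 8107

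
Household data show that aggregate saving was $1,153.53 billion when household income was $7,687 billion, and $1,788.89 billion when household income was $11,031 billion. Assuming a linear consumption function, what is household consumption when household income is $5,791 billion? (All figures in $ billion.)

C = 4997.71

MPS = ΔS/ΔY = (1788.89 − 1153.53)/(11031 − 7687) = 635.36/3344 = 0.19
MPC = 1 − MPS = 0.81
Autonomous saving = 1153.53 − 0.19(7687) = -307, so a = 307
C = 307 + 0.81(5791) = 307 + 4690.71 = 4997.71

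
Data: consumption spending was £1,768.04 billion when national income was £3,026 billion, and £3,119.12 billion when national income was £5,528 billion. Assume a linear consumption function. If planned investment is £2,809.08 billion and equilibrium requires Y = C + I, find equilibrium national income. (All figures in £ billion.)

Y = 6398

MPC = (3119.12 − 1768.04)/(5528 − 3026) = 1351.08/2502 = 0.54
a = 1768.04 − 0.54(3026) = 134
Equilibrium: Y = 134 + 0.54Y + 2809.08
0.46Y = 2943.08, so Y = 2943.08/0.46 = 6398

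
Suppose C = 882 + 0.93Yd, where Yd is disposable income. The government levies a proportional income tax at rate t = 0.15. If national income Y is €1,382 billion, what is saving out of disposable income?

S = -799.771

Yd = (1 − 0.15)(1382) = 0.85(1382) = 1174.7
C = 882 + 0.93(1174.7) = 882 + 1092.471 = 1974.471
S = Yd − C = 1174.7 − 1974.471 = -799.771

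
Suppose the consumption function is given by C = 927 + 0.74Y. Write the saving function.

S = Y − C = Y − (927 + 0.74Y) = -927 + (1 − 0.74)Y

S = -927 + 0.26Y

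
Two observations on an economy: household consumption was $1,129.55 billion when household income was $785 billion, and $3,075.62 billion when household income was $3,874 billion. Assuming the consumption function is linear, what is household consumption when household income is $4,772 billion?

C = 3641.36

MPC = (3075.62 − 1129.55)/(3874 − 785) = 1946.07/3089 = 0.63
a = 1129.55 − 0.63(785) = 1129.55 − 494.55 = 635
C = 635 + 0.63(4772) = 635 + 3006.36 = 3641.36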